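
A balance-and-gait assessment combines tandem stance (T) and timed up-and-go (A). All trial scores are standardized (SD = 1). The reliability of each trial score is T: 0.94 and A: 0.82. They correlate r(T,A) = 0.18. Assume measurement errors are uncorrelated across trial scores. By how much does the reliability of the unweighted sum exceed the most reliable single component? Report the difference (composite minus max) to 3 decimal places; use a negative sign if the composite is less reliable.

-0.042

Var(sum) = 2 + 0.36 = 2.36; true-score variance = 1.76 + 0.36 = 2.12; composite reliability = 0.8983.
Max component reliability = 0.9400.
Difference = 0.8983 − 0.9400 = -0.042.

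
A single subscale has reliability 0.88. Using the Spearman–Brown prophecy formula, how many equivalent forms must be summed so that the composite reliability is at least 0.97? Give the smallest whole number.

5

k ≥ ρ*(1−ρ₁)/(ρ₁(1−ρ*)) = 0.97·0.12 / (0.88·0.03) = 4.409.
Smallest integer k = 5.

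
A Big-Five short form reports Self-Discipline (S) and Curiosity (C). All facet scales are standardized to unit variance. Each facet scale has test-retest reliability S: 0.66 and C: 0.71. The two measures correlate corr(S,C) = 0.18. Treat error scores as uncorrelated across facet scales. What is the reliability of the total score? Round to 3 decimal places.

Var(S+C) = 2 + 2·[0.18] = 2 + 0.36 = 2.36.
Because errors are independent across components, Cov(Tᵢ,Tⱼ) = Cov(Xᵢ,Xⱼ); the off-diagonal part of the true-score variance is the same as above.
True-score variance = [0.66 + 0.71] + 0.36 = 1.37 + 0.36 = 1.73.
Reliability = 1.73 / 2.36 = 0.733.

0.733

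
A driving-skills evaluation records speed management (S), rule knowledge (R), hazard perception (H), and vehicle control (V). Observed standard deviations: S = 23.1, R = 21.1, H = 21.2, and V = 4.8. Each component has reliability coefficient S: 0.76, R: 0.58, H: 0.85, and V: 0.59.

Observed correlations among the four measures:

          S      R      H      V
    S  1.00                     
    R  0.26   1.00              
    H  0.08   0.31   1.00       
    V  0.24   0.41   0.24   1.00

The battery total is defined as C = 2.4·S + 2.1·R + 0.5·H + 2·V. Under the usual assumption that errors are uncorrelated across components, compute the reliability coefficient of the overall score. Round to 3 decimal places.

Var(C) = 2.4²·23.1² + 2.1²·21.1² + 0.5²·21.2² + 2²·4.8² + 2·[5.04·23.1·21.1·0.26 + 1.2·23.1·21.2·0.08 + 4.8·23.1·4.8·0.24 + 1.05·21.1·21.2·0.31 + 4.2·21.1·4.8·0.41 + 21.2·4.8·0.24] = 5241.49 + 2315.76 = 7557.25.
Because errors are independent across components, Cov(Tᵢ,Tⱼ) = Cov(Xᵢ,Xⱼ); the off-diagonal part of the true-score variance is the same as above.
True-score variance = [2.4²·23.1²·0.76 + 2.1²·21.1²·0.58 + 0.5²·21.2²·0.85 + 2²·4.8²·0.59] + 2315.76 = 3624.57 + 2315.76 = 5940.33.
Reliability = 5940.33 / 7557.25 = 0.786.

0.786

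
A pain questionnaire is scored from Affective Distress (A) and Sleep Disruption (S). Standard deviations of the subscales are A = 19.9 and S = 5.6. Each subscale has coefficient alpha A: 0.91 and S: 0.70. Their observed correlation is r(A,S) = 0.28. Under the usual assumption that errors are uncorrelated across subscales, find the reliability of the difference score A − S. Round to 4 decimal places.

0.8766

Var(A−S) = 19.9² + 5.6² − 2·19.9·5.6·0.28 = 427.37 − 62.4064 = 364.964.
Under uncorrelated errors the observed covariances equal the true-score covariances, so only the own-variance terms attenuate.
True-score variance = [19.9²·0.91 + 5.6²·0.70] − 62.4064 = 382.321 − 62.4064 = 319.915.
Reliability = 319.915 / 364.964 = 0.8766.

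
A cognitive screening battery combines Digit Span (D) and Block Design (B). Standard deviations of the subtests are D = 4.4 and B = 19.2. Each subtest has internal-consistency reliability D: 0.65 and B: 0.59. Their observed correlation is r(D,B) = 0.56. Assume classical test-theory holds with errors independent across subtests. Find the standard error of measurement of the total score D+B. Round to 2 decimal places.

12.57

Var(total) = 388 + 94.6176 = 482.618.
True-score variance = 230.082 + 94.6176 = 324.699, so reliability = 0.6728.
Error variance = 482.618 − 324.699 = 157.918; SEM = √157.918 = 12.57.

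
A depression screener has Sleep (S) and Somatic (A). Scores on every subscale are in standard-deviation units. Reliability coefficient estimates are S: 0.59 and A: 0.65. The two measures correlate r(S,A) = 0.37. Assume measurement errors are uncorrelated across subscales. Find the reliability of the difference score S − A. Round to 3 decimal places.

0.397

Var(S−A) = 1 + 1 − 2·0.37 = 2 − 0.74 = 1.26.
Under uncorrelated errors the observed covariances equal the true-score covariances, so only the own-variance terms attenuate.
True-score variance = [0.59 + 0.65] − 0.74 = 1.24 − 0.74 = 0.5.
Reliability = 0.5 / 1.26 = 0.397.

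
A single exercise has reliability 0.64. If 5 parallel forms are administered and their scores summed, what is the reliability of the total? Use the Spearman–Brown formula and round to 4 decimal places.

0.8989

ρ_k = kρ / (1 + (k−1)ρ) = 5·0.64 / (1 + 4·0.64) = 3.200 / 3.560 = 0.8989.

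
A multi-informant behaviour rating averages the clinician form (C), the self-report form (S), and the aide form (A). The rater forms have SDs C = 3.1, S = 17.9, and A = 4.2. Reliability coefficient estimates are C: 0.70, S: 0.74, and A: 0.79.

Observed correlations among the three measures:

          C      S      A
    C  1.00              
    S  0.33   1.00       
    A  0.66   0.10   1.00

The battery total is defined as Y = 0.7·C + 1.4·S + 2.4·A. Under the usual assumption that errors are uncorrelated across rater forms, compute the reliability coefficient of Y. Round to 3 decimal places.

0.781

Var(Y) = 0.7²·3.1² + 1.4²·17.9² + 2.4²·4.2² + 2·[0.98·3.1·17.9·0.33 + 1.68·3.1·4.2·0.66 + 3.36·17.9·4.2·0.10] = 734.319 + 115.285 = 849.604.
Because errors are independent across components, Cov(Tᵢ,Tⱼ) = Cov(Xᵢ,Xⱼ); the off-diagonal part of the true-score variance is the same as above.
True-score variance = [0.7²·3.1²·0.70 + 1.4²·17.9²·0.74 + 2.4²·4.2²·0.79] + 115.285 = 548.288 + 115.285 = 663.573.
Reliability = 663.573 / 849.604 = 0.781.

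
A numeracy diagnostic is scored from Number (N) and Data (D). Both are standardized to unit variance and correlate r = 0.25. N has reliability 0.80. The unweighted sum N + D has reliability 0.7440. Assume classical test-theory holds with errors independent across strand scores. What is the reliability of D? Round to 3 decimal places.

Var(N+D) = 2 + 2·0.25 = 2.500.
True-score variance = ρ_N + ρ_D + 2·0.25, so 0.7440 = (0.80 + ρ_D + 0.50) / 2.500.
ρ_D = 0.7440·2.500 − 0.80 − 0.50 = 0.560.

0.560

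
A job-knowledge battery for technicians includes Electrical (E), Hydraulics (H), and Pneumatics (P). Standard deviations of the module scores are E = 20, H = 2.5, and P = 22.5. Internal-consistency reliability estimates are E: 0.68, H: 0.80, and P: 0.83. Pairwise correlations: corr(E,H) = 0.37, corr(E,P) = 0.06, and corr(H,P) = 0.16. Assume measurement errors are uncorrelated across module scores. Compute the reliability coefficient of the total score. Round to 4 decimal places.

0.7892

Var(E+H+P) = 20² + 2.5² + 22.5² + 2·[20·2.5·0.37 + 20·22.5·0.06 + 2.5·22.5·0.16] = 912.5 + 109 = 1021.5.
With uncorrelated errors the cross-covariances are all true-score covariance, so they carry over unchanged; only the diagonal terms shrink to ρᵢσᵢ².
True-score variance = [20²·0.68 + 2.5²·0.80 + 22.5²·0.83] + 109 = 697.188 + 109 = 806.188.
Reliability = 806.188 / 1021.5 = 0.7892.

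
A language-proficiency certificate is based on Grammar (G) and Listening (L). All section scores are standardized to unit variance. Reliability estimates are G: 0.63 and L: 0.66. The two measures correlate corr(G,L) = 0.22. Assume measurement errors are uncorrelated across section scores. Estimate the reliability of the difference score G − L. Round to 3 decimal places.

0.545

Var(G−L) = 1 + 1 − 2·0.22 = 2 − 0.44 = 1.56.
Under uncorrelated errors the observed covariances equal the true-score covariances, so only the own-variance terms attenuate.
True-score variance = [0.63 + 0.66] − 0.44 = 1.29 − 0.44 = 0.85.
Reliability = 0.85 / 1.56 = 0.545.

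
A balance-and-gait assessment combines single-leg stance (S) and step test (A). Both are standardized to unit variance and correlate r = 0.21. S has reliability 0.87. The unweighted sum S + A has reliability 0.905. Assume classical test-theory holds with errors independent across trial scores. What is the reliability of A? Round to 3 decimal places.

Var(S+A) = 2 + 2·0.21 = 2.420.
True-score variance = ρ_S + ρ_A + 2·0.21, so 0.905 = (0.87 + ρ_A + 0.42) / 2.420.
ρ_A = 0.905·2.420 − 0.87 − 0.42 = 0.900.

0.900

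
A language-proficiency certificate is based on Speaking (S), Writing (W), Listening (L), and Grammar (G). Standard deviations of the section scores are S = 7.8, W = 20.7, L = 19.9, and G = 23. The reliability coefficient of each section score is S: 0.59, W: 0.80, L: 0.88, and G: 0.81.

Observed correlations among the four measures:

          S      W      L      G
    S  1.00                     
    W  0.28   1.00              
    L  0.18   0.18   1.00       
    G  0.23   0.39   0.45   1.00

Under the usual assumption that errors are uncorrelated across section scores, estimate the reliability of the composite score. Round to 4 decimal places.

Var(S+W+L+G) = 7.8² + 20.7² + 19.9² + 23² + 2·[7.8·20.7·0.28 + 7.8·19.9·0.18 + 7.8·23·0.23 + 20.7·19.9·0.18 + 20.7·23·0.39 + 19.9·23·0.45] = 1414.34 + 1160.4 = 2574.74.
Under uncorrelated errors the observed covariances equal the true-score covariances, so only the own-variance terms attenuate.
True-score variance = [7.8²·0.59 + 20.7²·0.80 + 19.9²·0.88 + 23²·0.81] + 1160.4 = 1155.67 + 1160.4 = 2316.07.
Reliability = 2316.07 / 2574.74 = 0.8995.

0.8995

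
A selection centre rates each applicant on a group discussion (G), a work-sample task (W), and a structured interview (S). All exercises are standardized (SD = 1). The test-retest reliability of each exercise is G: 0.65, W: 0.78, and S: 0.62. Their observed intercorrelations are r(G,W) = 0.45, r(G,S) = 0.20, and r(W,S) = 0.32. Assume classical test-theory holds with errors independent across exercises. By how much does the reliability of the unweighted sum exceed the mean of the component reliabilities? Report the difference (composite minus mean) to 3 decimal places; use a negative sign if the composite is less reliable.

0.124

Var(sum) = 3 + 1.94 = 4.94; true-score variance = 2.05 + 1.94 = 3.99; composite reliability = 0.8077.
Mean component reliability = 0.6833.
Difference = 0.8077 − 0.6833 = 0.124.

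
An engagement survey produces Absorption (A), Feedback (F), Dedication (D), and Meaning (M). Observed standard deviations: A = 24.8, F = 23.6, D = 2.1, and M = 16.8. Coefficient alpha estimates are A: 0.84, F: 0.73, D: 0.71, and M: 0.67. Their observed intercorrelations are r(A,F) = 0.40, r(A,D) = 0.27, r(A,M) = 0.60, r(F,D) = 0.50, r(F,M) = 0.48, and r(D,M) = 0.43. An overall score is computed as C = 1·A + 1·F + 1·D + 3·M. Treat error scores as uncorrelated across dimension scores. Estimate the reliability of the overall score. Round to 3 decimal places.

Var(C) = 24.8² + 23.6² + 2.1² + 3²·16.8² + 2·[24.8·23.6·0.40 + 24.8·2.1·0.27 + 3·24.8·16.8·0.60 + 23.6·2.1·0.50 + 3·23.6·16.8·0.48 + 3·2.1·16.8·0.43] = 3716.57 + 3278.7 = 6995.27.
With uncorrelated errors the cross-covariances are all true-score covariance, so they carry over unchanged; only the diagonal terms shrink to ρᵢσᵢ².
True-score variance = [24.8²·0.84 + 23.6²·0.73 + 2.1²·0.71 + 3²·16.8²·0.67] + 3278.7 = 2628.25 + 3278.7 = 5906.95.
Reliability = 5906.95 / 6995.27 = 0.844.

0.844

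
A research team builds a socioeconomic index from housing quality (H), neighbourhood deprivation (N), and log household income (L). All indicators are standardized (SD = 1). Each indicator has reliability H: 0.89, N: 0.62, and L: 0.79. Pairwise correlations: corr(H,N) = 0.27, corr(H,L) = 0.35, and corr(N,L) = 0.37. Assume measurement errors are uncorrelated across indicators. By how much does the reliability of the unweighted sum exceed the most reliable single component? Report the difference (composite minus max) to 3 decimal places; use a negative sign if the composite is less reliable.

Var(sum) = 3 + 1.98 = 4.98; true-score variance = 2.3 + 1.98 = 4.28; composite reliability = 0.8594.
Max component reliability = 0.8900.
Difference = 0.8594 − 0.8900 = -0.031.

-0.031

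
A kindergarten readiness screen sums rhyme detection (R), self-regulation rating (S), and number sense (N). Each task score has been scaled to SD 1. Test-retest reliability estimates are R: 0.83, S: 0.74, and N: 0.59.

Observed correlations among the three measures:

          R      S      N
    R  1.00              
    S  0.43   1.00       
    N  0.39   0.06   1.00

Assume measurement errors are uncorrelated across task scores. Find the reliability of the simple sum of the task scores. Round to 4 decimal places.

Var(R+S+N) = 3 + 2·[0.43 + 0.39 + 0.06] = 3 + 1.76 = 4.76.
Under uncorrelated errors the observed covariances equal the true-score covariances, so only the own-variance terms attenuate.
True-score variance = [0.83 + 0.74 + 0.59] + 1.76 = 2.16 + 1.76 = 3.92.
Reliability = 3.92 / 4.76 = 0.8235.

0.8235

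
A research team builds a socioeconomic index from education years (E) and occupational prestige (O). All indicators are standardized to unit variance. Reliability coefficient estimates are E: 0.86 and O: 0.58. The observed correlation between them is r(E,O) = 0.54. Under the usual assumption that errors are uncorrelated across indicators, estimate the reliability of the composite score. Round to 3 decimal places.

0.818

Var(E+O) = 2 + 2·[0.54] = 2 + 1.08 = 3.08.
With uncorrelated errors the cross-covariances are all true-score covariance, so they carry over unchanged; only the diagonal terms shrink to ρᵢσᵢ².
True-score variance = [0.86 + 0.58] + 1.08 = 1.44 + 1.08 = 2.52.
Reliability = 2.52 / 3.08 = 0.818.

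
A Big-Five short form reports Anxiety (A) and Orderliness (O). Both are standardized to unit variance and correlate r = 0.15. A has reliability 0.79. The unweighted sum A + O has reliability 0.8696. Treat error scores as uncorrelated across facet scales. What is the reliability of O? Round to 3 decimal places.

0.910

Var(A+O) = 2 + 2·0.15 = 2.300.
True-score variance = ρ_A + ρ_O + 2·0.15, so 0.8696 = (0.79 + ρ_O + 0.30) / 2.300.
ρ_O = 0.8696·2.300 − 0.79 − 0.30 = 0.910.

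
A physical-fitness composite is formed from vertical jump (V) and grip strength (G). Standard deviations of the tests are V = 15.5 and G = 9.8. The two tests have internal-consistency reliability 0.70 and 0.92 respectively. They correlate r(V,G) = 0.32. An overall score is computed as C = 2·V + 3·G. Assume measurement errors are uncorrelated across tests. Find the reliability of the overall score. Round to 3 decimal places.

Var(C) = 2²·15.5² + 3²·9.8² + 2·[6·15.5·9.8·0.32] = 1825.36 + 583.296 = 2408.66.
With uncorrelated errors the cross-covariances are all true-score covariance, so they carry over unchanged; only the diagonal terms shrink to ρᵢσᵢ².
True-score variance = [2²·15.5²·0.70 + 3²·9.8²·0.92] + 583.296 = 1467.91 + 583.296 = 2051.21.
Reliability = 2051.21 / 2408.66 = 0.852.

0.852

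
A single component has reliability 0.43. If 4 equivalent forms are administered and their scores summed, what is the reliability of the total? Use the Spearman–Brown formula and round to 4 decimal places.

ρ_k = kρ / (1 + (k−1)ρ) = 4·0.43 / (1 + 3·0.43) = 1.720 / 2.290 = 0.7511.

0.7511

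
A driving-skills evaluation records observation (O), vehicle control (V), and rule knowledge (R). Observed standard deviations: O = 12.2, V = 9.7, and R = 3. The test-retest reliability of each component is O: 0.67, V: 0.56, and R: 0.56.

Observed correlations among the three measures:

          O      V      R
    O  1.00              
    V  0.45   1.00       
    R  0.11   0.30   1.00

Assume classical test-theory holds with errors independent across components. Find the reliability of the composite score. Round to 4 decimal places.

Var(O+V+R) = 12.2² + 9.7² + 3² + 2·[12.2·9.7·0.45 + 12.2·3·0.11 + 9.7·3·0.30] = 251.93 + 132.018 = 383.948.
With uncorrelated errors the cross-covariances are all true-score covariance, so they carry over unchanged; only the diagonal terms shrink to ρᵢσᵢ².
True-score variance = [12.2²·0.67 + 9.7²·0.56 + 3²·0.56] + 132.018 = 157.453 + 132.018 = 289.471.
Reliability = 289.471 / 383.948 = 0.7539.

0.7539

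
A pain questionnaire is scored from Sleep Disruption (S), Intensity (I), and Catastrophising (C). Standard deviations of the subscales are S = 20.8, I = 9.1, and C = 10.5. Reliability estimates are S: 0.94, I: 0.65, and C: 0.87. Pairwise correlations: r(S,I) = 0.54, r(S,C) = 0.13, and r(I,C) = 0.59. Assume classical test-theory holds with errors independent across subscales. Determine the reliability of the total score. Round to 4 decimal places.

Var(S+I+C) = 20.8² + 9.1² + 10.5² + 2·[20.8·9.1·0.54 + 20.8·10.5·0.13 + 9.1·10.5·0.59] = 625.7 + 373.955 = 999.655.
Under uncorrelated errors the observed covariances equal the true-score covariances, so only the own-variance terms attenuate.
True-score variance = [20.8²·0.94 + 9.1²·0.65 + 10.5²·0.87] + 373.955 = 556.426 + 373.955 = 930.381.
Reliability = 930.381 / 999.655 = 0.9307.

0.9307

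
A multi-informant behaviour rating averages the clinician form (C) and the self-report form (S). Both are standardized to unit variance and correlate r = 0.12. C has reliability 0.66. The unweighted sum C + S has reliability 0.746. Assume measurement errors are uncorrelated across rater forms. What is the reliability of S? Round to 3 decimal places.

0.771

Var(C+S) = 2 + 2·0.12 = 2.240.
True-score variance = ρ_C + ρ_S + 2·0.12, so 0.746 = (0.66 + ρ_S + 0.24) / 2.240.
ρ_S = 0.746·2.240 − 0.66 − 0.24 = 0.771.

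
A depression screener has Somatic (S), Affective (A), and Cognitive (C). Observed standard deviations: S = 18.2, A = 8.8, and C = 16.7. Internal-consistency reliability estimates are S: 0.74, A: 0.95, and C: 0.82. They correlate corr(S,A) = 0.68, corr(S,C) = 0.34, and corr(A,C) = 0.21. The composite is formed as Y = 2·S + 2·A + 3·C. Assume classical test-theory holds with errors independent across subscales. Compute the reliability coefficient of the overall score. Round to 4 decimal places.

0.8775

Var(Y) = 2²·18.2² + 2²·8.8² + 3²·16.7² + 2·[4·18.2·8.8·0.68 + 6·18.2·16.7·0.34 + 6·8.8·16.7·0.21] = 4144.73 + 2481.68 = 6626.41.
Because errors are independent across components, Cov(Tᵢ,Tⱼ) = Cov(Xᵢ,Xⱼ); the off-diagonal part of the true-score variance is the same as above.
True-score variance = [2²·18.2²·0.74 + 2²·8.8²·0.95 + 3²·16.7²·0.82] + 2481.68 = 3332.95 + 2481.68 = 5814.64.
Reliability = 5814.64 / 6626.41 = 0.8775.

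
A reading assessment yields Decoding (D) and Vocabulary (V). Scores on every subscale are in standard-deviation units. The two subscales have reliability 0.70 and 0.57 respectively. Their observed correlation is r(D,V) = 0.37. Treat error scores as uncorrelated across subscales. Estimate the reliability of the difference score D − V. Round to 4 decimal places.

0.4206

Var(D−V) = 1 + 1 − 2·0.37 = 2 − 0.74 = 1.26.
Under uncorrelated errors the observed covariances equal the true-score covariances, so only the own-variance terms attenuate.
True-score variance = [0.70 + 0.57] − 0.74 = 1.27 − 0.74 = 0.53.
Reliability = 0.53 / 1.26 = 0.4206.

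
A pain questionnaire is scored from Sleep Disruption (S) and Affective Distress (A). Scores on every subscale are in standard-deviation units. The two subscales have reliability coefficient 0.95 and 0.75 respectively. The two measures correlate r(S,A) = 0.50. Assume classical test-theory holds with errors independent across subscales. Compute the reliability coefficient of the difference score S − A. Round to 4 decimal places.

0.7000

Var(S−A) = 1 + 1 − 2·0.50 = 2 − 1 = 1.
Under uncorrelated errors the observed covariances equal the true-score covariances, so only the own-variance terms attenuate.
True-score variance = [0.95 + 0.75] − 1 = 1.7 − 1 = 0.7.
Reliability = 0.7 / 1 = 0.7000.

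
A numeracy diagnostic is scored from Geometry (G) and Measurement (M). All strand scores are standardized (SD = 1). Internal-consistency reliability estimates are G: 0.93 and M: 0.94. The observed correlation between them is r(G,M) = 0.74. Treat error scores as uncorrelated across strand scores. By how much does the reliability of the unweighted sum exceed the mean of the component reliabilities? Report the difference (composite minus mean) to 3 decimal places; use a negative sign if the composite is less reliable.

0.028

Var(sum) = 2 + 1.48 = 3.48; true-score variance = 1.87 + 1.48 = 3.35; composite reliability = 0.9626.
Mean component reliability = 0.9350.
Difference = 0.9626 − 0.9350 = 0.028.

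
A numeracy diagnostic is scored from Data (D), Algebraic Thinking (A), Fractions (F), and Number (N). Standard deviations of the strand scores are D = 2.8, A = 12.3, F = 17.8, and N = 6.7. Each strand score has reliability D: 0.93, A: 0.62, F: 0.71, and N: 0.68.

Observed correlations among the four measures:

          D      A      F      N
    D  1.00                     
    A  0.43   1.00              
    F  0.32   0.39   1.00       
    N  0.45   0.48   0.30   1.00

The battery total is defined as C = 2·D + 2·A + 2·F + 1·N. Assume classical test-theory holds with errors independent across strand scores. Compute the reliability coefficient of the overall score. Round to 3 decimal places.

Var(C) = 2²·2.8² + 2²·12.3² + 2²·17.8² + 6.7² + 2·[4·2.8·12.3·0.43 + 4·2.8·17.8·0.32 + 2·2.8·6.7·0.45 + 4·12.3·17.8·0.39 + 2·12.3·6.7·0.48 + 2·17.8·6.7·0.30] = 1948.77 + 1264.26 = 3213.03.
Under uncorrelated errors the observed covariances equal the true-score covariances, so only the own-variance terms attenuate.
True-score variance = [2²·2.8²·0.93 + 2²·12.3²·0.62 + 2²·17.8²·0.71 + 6.7²·0.68] + 1264.26 = 1334.71 + 1264.26 = 2598.98.
Reliability = 2598.98 / 3213.03 = 0.809.

0.809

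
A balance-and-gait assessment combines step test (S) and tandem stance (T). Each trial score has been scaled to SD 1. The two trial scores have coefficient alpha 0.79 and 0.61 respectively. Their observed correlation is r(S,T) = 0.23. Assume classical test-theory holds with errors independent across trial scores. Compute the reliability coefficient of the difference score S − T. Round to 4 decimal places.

0.6104

Var(S−T) = 1 + 1 − 2·0.23 = 2 − 0.46 = 1.54.
With uncorrelated errors the cross-covariances are all true-score covariance, so they carry over unchanged; only the diagonal terms shrink to ρᵢσᵢ².
True-score variance = [0.79 + 0.61] − 0.46 = 1.4 − 0.46 = 0.94.
Reliability = 0.94 / 1.54 = 0.6104.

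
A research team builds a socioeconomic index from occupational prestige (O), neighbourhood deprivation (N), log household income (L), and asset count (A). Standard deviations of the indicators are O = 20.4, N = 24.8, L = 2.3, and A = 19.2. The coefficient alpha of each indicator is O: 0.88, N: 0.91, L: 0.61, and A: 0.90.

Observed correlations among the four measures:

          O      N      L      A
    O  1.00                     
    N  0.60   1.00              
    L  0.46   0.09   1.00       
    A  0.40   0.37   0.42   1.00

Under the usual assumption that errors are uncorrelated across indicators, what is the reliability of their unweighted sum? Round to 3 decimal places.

0.948

Var(O+N+L+A) = 20.4² + 24.8² + 2.3² + 19.2² + 2·[20.4·24.8·0.60 + 20.4·2.3·0.46 + 20.4·19.2·0.40 + 24.8·2.3·0.09 + 24.8·19.2·0.37 + 2.3·19.2·0.42] = 1405.13 + 1363.33 = 2768.46.
Under uncorrelated errors the observed covariances equal the true-score covariances, so only the own-variance terms attenuate.
True-score variance = [20.4²·0.88 + 24.8²·0.91 + 2.3²·0.61 + 19.2²·0.90] + 1363.33 = 1260.91 + 1363.33 = 2624.24.
Reliability = 2624.24 / 2768.46 = 0.948.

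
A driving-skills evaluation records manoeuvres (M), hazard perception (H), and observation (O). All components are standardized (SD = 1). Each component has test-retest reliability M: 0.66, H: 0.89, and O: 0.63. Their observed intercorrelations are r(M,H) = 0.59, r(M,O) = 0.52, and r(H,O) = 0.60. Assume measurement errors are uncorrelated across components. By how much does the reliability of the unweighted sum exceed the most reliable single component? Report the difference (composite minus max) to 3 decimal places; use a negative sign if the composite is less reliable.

-0.018

Var(sum) = 3 + 3.42 = 6.42; true-score variance = 2.18 + 3.42 = 5.6; composite reliability = 0.8723.
Max component reliability = 0.8900.
Difference = 0.8723 − 0.8900 = -0.018.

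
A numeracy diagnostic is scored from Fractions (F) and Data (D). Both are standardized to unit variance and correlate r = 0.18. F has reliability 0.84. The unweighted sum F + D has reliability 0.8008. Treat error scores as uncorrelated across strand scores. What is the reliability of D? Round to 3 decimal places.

Var(F+D) = 2 + 2·0.18 = 2.360.
True-score variance = ρ_F + ρ_D + 2·0.18, so 0.8008 = (0.84 + ρ_D + 0.36) / 2.360.
ρ_D = 0.8008·2.360 − 0.84 − 0.36 = 0.690.

0.690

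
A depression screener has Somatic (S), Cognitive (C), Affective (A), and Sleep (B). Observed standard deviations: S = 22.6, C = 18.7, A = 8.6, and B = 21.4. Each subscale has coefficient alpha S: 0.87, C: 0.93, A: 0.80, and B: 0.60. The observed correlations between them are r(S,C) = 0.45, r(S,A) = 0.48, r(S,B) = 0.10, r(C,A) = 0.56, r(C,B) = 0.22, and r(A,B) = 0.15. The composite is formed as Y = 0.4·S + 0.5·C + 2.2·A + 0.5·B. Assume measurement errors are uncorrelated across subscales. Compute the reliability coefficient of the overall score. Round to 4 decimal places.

Var(Y) = 0.4²·22.6² + 0.5²·18.7² + 2.2²·8.6² + 0.5²·21.4² + 2·[0.2·22.6·18.7·0.45 + 0.88·22.6·8.6·0.48 + 0.2·22.6·21.4·0.10 + 1.1·18.7·8.6·0.56 + 0.25·18.7·21.4·0.22 + 1.1·8.6·21.4·0.15] = 641.601 + 562.496 = 1204.1.
Because errors are independent across components, Cov(Tᵢ,Tⱼ) = Cov(Xᵢ,Xⱼ); the off-diagonal part of the true-score variance is the same as above.
True-score variance = [0.4²·22.6²·0.87 + 0.5²·18.7²·0.93 + 2.2²·8.6²·0.80 + 0.5²·21.4²·0.60] + 562.496 = 507.468 + 562.496 = 1069.96.
Reliability = 1069.96 / 1204.1 = 0.8886.

0.8886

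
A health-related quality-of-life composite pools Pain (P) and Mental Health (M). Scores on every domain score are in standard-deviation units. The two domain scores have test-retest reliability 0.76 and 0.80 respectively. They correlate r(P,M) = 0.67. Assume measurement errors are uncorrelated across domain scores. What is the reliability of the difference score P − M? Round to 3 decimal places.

0.333

Var(P−M) = 1 + 1 − 2·0.67 = 2 − 1.34 = 0.66.
Under uncorrelated errors the observed covariances equal the true-score covariances, so only the own-variance terms attenuate.
True-score variance = [0.76 + 0.80] − 1.34 = 1.56 − 1.34 = 0.22.
Reliability = 0.22 / 0.66 = 0.333.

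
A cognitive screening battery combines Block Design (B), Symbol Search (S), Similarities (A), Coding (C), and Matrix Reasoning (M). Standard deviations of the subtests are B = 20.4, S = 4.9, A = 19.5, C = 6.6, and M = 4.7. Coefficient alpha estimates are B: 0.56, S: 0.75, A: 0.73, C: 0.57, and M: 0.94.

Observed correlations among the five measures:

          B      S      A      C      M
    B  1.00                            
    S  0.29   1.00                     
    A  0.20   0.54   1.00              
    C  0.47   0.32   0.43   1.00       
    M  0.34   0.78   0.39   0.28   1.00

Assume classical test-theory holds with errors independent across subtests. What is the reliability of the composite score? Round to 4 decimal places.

0.8115

Var(B+S+A+C+M) = 20.4² + 4.9² + 19.5² + 6.6² + 4.7² + 2·[20.4·4.9·0.29 + 20.4·19.5·0.20 + 20.4·6.6·0.47 + 20.4·4.7·0.34 + 4.9·19.5·0.54 + 4.9·6.6·0.32 + 4.9·4.7·0.78 + 19.5·6.6·0.43 + 19.5·4.7·0.39 + 6.6·4.7·0.28] = 886.07 + 768.215 = 1654.29.
Because errors are independent across components, Cov(Tᵢ,Tⱼ) = Cov(Xᵢ,Xⱼ); the off-diagonal part of the true-score variance is the same as above.
True-score variance = [20.4²·0.56 + 4.9²·0.75 + 19.5²·0.73 + 6.6²·0.57 + 4.7²·0.94] + 768.215 = 574.233 + 768.215 = 1342.45.
Reliability = 1342.45 / 1654.29 = 0.8115.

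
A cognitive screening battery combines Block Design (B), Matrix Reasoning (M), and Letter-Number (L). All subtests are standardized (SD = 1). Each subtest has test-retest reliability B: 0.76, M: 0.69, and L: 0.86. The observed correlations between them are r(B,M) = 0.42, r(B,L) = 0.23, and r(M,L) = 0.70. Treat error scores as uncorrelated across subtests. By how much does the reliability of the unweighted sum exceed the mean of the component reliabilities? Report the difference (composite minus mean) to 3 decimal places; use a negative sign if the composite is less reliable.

Var(sum) = 3 + 2.7 = 5.7; true-score variance = 2.31 + 2.7 = 5.01; composite reliability = 0.8789.
Mean component reliability = 0.7700.
Difference = 0.8789 − 0.7700 = 0.109.

0.109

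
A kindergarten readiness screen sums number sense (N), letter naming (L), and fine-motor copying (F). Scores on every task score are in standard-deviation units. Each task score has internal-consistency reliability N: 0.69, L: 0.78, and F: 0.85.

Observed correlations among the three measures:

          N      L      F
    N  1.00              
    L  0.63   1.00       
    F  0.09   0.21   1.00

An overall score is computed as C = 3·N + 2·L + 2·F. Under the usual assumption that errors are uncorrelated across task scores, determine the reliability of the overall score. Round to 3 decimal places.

0.844

Var(C) = 3² + 2² + 2² + 2·[6·0.63 + 6·0.09 + 4·0.21] = 17 + 10.32 = 27.32.
Because errors are independent across components, Cov(Tᵢ,Tⱼ) = Cov(Xᵢ,Xⱼ); the off-diagonal part of the true-score variance is the same as above.
True-score variance = [3²·0.69 + 2²·0.78 + 2²·0.85] + 10.32 = 12.73 + 10.32 = 23.05.
Reliability = 23.05 / 27.32 = 0.844.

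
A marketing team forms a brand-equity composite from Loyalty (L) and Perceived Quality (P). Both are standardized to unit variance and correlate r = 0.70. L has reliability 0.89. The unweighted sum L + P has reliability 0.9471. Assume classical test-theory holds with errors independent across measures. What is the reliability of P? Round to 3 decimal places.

0.930

Var(L+P) = 2 + 2·0.70 = 3.400.
True-score variance = ρ_L + ρ_P + 2·0.70, so 0.9471 = (0.89 + ρ_P + 1.40) / 3.400.
ρ_P = 0.9471·3.400 − 0.89 − 1.40 = 0.930.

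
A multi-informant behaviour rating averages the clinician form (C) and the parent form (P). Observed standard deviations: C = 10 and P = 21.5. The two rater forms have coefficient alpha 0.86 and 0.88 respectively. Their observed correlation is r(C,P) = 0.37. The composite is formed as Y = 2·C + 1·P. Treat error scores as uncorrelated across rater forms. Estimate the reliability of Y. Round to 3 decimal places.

Var(Y) = 2²·10² + 21.5² + 2·[2·10·21.5·0.37] = 862.25 + 318.2 = 1180.45.
With uncorrelated errors the cross-covariances are all true-score covariance, so they carry over unchanged; only the diagonal terms shrink to ρᵢσᵢ².
True-score variance = [2²·10²·0.86 + 21.5²·0.88] + 318.2 = 750.78 + 318.2 = 1068.98.
Reliability = 1068.98 / 1180.45 = 0.906.

0.906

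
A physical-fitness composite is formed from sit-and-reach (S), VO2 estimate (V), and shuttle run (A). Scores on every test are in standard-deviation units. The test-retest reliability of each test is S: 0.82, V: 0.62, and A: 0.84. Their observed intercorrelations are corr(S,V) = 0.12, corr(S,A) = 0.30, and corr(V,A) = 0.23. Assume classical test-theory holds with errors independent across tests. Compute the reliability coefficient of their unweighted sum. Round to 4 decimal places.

0.8326

Var(S+V+A) = 3 + 2·[0.12 + 0.30 + 0.23] = 3 + 1.3 = 4.3.
Because errors are independent across components, Cov(Tᵢ,Tⱼ) = Cov(Xᵢ,Xⱼ); the off-diagonal part of the true-score variance is the same as above.
True-score variance = [0.82 + 0.62 + 0.84] + 1.3 = 2.28 + 1.3 = 3.58.
Reliability = 3.58 / 4.3 = 0.8326.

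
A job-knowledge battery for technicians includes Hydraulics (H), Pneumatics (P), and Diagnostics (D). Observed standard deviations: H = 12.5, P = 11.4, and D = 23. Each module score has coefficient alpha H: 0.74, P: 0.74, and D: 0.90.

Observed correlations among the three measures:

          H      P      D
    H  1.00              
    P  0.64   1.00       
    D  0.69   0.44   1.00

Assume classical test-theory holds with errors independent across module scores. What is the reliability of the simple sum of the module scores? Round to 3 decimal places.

Var(H+P+D) = 12.5² + 11.4² + 23² + 2·[12.5·11.4·0.64 + 12.5·23·0.69 + 11.4·23·0.44] = 815.21 + 809.886 = 1625.1.
With uncorrelated errors the cross-covariances are all true-score covariance, so they carry over unchanged; only the diagonal terms shrink to ρᵢσᵢ².
True-score variance = [12.5²·0.74 + 11.4²·0.74 + 23²·0.90] + 809.886 = 687.895 + 809.886 = 1497.78.
Reliability = 1497.78 / 1625.1 = 0.922.

0.922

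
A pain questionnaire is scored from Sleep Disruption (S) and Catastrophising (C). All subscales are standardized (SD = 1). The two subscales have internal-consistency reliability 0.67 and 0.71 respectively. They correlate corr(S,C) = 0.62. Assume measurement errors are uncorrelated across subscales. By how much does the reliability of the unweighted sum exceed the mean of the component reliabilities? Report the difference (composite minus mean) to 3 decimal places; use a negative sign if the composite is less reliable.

0.119

Var(sum) = 2 + 1.24 = 3.24; true-score variance = 1.38 + 1.24 = 2.62; composite reliability = 0.8086.
Mean component reliability = 0.6900.
Difference = 0.8086 − 0.6900 = 0.119.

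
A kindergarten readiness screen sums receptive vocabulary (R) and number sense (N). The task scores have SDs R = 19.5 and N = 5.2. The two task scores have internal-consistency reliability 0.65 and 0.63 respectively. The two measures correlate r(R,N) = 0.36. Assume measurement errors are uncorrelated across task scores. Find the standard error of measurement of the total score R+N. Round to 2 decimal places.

11.96

Var(total) = 407.29 + 73.008 = 480.298.
True-score variance = 264.198 + 73.008 = 337.206, so reliability = 0.7021.
Error variance = 480.298 − 337.206 = 143.092; SEM = √143.092 = 11.96.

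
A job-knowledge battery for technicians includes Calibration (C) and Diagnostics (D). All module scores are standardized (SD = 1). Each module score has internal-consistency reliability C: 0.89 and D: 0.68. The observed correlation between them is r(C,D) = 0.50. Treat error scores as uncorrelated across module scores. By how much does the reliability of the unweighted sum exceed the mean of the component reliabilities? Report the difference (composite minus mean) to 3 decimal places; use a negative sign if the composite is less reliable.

0.072

Var(sum) = 2 + 1 = 3; true-score variance = 1.57 + 1 = 2.57; composite reliability = 0.8567.
Mean component reliability = 0.7850.
Difference = 0.8567 − 0.7850 = 0.072.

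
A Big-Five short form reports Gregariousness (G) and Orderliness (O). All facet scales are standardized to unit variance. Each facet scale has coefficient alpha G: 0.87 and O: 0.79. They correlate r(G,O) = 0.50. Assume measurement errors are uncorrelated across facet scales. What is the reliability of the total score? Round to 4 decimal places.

0.8867

Var(G+O) = 2 + 2·[0.50] = 2 + 1 = 3.
With uncorrelated errors the cross-covariances are all true-score covariance, so they carry over unchanged; only the diagonal terms shrink to ρᵢσᵢ².
True-score variance = [0.87 + 0.79] + 1 = 1.66 + 1 = 2.66.
Reliability = 2.66 / 3 = 0.8867.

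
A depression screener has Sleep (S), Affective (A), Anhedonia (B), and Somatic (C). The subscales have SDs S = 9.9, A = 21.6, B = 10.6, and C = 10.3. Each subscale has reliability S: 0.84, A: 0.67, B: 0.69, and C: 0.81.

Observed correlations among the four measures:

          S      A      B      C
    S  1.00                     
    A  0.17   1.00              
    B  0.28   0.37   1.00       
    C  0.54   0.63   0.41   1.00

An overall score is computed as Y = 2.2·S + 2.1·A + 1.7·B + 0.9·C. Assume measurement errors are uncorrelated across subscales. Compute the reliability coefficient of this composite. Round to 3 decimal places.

0.825

Var(Y) = 2.2²·9.9² + 2.1²·21.6² + 1.7²·10.6² + 0.9²·10.3² + 2·[4.62·9.9·21.6·0.17 + 3.74·9.9·10.6·0.28 + 1.98·9.9·10.3·0.54 + 3.57·21.6·10.6·0.37 + 1.89·21.6·10.3·0.63 + 1.53·10.6·10.3·0.41] = 2942.55 + 2045.4 = 4987.95.
Under uncorrelated errors the observed covariances equal the true-score covariances, so only the own-variance terms attenuate.
True-score variance = [2.2²·9.9²·0.84 + 2.1²·21.6²·0.67 + 1.7²·10.6²·0.69 + 0.9²·10.3²·0.81] + 2045.4 = 2070.68 + 2045.4 = 4116.07.
Reliability = 4116.07 / 4987.95 = 0.825.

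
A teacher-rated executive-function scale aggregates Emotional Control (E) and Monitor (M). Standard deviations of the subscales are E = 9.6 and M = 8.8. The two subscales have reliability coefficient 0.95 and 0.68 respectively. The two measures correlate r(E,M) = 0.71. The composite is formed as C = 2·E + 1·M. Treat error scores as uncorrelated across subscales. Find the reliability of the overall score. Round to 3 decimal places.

0.937

Var(C) = 2²·9.6² + 8.8² + 2·[2·9.6·8.8·0.71] = 446.08 + 239.923 = 686.003.
Under uncorrelated errors the observed covariances equal the true-score covariances, so only the own-variance terms attenuate.
True-score variance = [2²·9.6²·0.95 + 8.8²·0.68] + 239.923 = 402.867 + 239.923 = 642.79.
Reliability = 642.79 / 686.003 = 0.937.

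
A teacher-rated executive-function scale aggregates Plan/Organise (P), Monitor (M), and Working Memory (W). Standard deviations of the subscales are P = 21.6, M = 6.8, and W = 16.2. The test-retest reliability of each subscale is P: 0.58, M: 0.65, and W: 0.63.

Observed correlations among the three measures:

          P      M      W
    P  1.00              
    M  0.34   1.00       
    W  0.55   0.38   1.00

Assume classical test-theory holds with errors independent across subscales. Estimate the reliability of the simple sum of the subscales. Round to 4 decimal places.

Var(P+M+W) = 21.6² + 6.8² + 16.2² + 2·[21.6·6.8·0.34 + 21.6·16.2·0.55 + 6.8·16.2·0.38] = 775.24 + 568.512 = 1343.75.
With uncorrelated errors the cross-covariances are all true-score covariance, so they carry over unchanged; only the diagonal terms shrink to ρᵢσᵢ².
True-score variance = [21.6²·0.58 + 6.8²·0.65 + 16.2²·0.63] + 568.512 = 465.998 + 568.512 = 1034.51.
Reliability = 1034.51 / 1343.75 = 0.7699.

0.7699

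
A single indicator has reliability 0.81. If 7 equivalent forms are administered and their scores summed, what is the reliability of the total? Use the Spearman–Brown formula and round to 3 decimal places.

0.968

ρ_k = kρ / (1 + (k−1)ρ) = 7·0.81 / (1 + 6·0.81) = 5.670 / 5.860 = 0.968.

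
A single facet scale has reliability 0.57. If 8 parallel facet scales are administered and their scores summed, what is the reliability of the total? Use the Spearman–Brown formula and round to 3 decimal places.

0.914

ρ_k = kρ / (1 + (k−1)ρ) = 8·0.57 / (1 + 7·0.57) = 4.560 / 4.990 = 0.914.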